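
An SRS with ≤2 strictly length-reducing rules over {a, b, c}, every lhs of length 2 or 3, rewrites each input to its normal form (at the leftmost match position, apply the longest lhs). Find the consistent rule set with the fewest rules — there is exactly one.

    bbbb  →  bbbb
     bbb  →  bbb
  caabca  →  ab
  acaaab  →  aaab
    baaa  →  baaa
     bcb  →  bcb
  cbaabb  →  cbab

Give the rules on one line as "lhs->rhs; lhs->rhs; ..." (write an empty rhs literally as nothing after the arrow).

  | bbbb
  | bbb
  | caabca => abca => ab
  | acaaab => aaab

abb->b; ca->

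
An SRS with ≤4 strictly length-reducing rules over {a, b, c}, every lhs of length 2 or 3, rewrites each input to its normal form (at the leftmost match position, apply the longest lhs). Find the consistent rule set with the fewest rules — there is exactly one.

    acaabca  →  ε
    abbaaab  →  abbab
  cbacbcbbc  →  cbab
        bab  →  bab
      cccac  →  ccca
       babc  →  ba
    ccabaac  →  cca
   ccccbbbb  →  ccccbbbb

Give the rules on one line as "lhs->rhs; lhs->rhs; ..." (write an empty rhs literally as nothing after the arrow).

  | acaabca => aaabca => abca => aa => ε
  | abbaaab => abbab
  | cbacbcbbc => cbabcbbc => cbabbc => cbab
  | bab

aa->; ac->a; bc->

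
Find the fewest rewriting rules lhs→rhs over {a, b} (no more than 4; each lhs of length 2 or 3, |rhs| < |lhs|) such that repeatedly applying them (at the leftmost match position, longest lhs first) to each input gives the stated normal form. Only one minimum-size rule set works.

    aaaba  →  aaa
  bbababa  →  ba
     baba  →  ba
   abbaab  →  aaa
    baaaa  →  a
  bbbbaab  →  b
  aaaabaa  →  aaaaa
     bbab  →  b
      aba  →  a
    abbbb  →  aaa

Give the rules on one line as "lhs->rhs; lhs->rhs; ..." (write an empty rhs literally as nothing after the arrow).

  | aaaba => aaa
  | bbababa => baba => ba
  | baba => ba
  | abbaab => aaaab => aaa

ab->; abb->aa; baa->bb; bba->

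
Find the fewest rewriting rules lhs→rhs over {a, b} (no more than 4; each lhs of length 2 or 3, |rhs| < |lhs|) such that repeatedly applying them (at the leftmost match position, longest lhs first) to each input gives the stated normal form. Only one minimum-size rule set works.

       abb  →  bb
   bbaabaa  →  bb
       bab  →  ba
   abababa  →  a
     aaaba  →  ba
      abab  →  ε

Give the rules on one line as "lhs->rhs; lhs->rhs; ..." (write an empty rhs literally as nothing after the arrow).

aaa->; ab->; abb->bb; bab->ba

  | abb => bb
  | bbaabaa => bbaaa => bb
  | bab => ba
  | abababa => ababa => aba => a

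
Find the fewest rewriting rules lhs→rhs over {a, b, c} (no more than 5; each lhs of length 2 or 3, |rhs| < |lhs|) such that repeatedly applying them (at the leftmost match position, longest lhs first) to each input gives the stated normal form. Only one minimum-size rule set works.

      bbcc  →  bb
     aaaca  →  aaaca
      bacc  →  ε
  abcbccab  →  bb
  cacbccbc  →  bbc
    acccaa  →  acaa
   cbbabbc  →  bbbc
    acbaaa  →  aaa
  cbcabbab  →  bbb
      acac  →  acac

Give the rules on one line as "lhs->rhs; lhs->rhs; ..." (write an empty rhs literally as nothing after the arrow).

abb->bb; ba->; cb->b; cc->

  | bbcc => bb
  | aaaca
  | bacc => cc => ε
  | abcbccab => abbccab => bbccab => bbab => bb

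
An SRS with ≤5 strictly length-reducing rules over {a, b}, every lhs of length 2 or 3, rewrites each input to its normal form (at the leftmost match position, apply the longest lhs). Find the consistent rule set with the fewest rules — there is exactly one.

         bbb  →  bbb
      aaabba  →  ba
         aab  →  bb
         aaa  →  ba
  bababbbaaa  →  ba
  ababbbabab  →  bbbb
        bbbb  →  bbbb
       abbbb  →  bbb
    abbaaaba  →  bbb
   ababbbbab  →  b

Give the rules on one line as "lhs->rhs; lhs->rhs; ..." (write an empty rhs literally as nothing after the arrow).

  | bbb
  | aaabba => babba => bba => ba
  | aab => bb
  | aaa => ba

aa->b; ab->; aba->bb; bba->ba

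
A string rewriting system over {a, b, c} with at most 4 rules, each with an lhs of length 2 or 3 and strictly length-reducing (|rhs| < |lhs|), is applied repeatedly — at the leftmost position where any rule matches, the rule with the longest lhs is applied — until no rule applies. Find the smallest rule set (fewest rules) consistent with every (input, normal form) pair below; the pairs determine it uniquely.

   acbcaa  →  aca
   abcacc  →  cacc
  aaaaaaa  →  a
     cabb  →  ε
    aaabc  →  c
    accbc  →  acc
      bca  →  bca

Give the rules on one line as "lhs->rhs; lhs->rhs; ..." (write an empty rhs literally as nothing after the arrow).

  | acbcaa => acaa => aca
  | abcacc => cacc
  | aaaaaaa => aaaaaa => aaaaa => aaaa => aaa => aa => a
  | cabb => cb => ε

aa->a; ab->; cb->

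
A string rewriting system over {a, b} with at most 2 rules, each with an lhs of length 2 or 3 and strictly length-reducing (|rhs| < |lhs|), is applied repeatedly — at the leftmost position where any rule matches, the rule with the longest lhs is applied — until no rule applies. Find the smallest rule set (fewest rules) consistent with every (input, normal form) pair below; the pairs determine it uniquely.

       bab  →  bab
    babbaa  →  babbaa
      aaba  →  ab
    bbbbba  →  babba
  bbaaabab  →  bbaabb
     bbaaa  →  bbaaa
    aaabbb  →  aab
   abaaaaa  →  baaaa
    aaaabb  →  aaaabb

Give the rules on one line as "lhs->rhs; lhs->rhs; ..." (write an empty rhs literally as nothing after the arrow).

aba->b; bbb->ba

  | bab
  | babbaa
  | aaba => ab
  | bbbbba => babba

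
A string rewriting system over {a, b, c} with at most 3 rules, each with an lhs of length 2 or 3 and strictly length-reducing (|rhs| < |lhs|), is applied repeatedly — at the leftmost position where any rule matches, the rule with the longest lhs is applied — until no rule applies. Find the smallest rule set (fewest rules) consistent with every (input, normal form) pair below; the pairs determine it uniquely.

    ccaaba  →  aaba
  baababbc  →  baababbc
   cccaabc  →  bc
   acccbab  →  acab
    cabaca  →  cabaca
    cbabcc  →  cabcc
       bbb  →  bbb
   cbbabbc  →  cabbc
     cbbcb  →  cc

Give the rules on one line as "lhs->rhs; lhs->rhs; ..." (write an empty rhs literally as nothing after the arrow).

caa->; cb->c; cca->a

  | ccaaba => aaba
  | baababbc
  | cccaabc => caabc => bc
  | acccbab => acccab => acab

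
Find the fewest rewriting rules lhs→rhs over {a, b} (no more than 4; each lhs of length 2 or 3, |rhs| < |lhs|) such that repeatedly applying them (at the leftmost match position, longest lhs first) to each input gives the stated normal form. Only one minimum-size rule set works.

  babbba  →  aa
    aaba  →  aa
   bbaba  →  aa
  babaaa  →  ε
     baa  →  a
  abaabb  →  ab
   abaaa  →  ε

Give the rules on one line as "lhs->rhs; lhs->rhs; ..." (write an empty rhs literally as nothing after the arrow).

  | babbba => abbba => abba => aba => aa
  | aaba => aa
  | bbaba => baba => aba => aa
  | babaaa => abaaa => aaa => ε

aaa->; aab->a; ba->a; baa->a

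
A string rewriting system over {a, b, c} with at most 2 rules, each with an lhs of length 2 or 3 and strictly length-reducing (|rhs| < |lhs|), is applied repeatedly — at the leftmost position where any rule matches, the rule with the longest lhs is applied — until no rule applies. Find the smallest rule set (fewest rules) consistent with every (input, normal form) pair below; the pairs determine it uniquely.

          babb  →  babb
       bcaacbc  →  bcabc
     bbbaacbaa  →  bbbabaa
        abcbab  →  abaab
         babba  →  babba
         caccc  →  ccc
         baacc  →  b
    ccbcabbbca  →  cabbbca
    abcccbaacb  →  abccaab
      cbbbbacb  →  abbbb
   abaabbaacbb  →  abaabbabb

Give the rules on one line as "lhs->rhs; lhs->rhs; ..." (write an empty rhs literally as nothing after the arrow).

ac->; cb->a

  | babb
  | bcaacbc => bcabc
  | bbbaacbaa => bbbabaa
  | abcbab => abaab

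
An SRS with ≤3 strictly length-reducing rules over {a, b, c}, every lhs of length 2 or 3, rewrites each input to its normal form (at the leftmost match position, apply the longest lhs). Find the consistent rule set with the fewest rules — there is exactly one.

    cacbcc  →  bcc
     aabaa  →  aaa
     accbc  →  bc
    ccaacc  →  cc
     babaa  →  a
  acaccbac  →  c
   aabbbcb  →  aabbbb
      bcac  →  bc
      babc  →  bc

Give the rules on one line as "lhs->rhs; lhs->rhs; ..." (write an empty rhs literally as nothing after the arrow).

ac->; ba->; cb->b

  | cacbcc => cbcc => bcc
  | aabaa => aaa
  | accbc => cbc => bc
  | ccaacc => ccac => cc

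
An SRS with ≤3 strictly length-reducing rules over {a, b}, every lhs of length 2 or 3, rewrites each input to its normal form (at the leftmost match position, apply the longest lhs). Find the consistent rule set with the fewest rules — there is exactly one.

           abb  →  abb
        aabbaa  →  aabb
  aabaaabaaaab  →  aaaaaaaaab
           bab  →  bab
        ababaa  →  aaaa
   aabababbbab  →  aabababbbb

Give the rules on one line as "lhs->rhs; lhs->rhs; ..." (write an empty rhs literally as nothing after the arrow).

baa->aa; bba->bb

  | abb
  | aabbaa => aabba => aabb
  | aabaaabaaaab => aaaaabaaaab => aaaaaaaaab
  | bab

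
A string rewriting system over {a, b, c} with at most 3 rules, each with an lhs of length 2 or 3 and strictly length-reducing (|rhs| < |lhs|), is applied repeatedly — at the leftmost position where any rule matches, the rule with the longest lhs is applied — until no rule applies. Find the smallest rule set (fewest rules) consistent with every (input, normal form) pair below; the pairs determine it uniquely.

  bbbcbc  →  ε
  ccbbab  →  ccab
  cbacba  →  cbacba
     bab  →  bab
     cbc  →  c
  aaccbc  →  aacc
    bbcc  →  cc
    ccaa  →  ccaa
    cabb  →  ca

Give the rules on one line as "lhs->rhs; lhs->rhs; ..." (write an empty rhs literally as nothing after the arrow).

  | bbbcbc => bcbc => bc => ε
  | ccbbab => ccab
  | cbacba
  | bab

bb->; bc->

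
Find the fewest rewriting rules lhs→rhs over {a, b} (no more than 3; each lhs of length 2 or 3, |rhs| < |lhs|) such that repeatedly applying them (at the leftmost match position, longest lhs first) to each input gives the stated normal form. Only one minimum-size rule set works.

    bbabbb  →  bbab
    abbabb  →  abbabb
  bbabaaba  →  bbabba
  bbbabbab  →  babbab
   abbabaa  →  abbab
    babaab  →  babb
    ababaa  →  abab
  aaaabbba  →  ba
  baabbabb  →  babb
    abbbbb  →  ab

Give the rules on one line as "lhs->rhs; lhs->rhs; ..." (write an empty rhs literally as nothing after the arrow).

aa->; bbb->b

  | bbabbb => bbab
  | abbabb
  | bbabaaba => bbabba
  | bbbabbab => babbab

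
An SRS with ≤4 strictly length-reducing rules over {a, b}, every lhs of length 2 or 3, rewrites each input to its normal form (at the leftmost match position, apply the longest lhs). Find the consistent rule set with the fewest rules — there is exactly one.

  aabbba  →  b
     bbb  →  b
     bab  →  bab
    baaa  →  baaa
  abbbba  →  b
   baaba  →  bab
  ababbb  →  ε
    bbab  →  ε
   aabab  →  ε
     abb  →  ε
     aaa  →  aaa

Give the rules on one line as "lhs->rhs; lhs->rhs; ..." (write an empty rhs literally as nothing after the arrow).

aba->b; abb->; bb->; bba->b

  | aabbba => aba => b
  | bbb => b
  | bab
  | baaa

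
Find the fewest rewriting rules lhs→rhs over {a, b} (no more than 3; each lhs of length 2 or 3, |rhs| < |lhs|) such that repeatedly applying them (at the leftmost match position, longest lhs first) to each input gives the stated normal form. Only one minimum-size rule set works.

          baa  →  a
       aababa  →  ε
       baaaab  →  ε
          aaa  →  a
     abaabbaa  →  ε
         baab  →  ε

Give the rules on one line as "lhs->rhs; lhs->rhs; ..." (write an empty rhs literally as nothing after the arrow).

  | baa => a
  | aababa => baba => ba => ε
  | baaaab => aaab => ab => ε
  | aaa => a

aa->; ab->; ba->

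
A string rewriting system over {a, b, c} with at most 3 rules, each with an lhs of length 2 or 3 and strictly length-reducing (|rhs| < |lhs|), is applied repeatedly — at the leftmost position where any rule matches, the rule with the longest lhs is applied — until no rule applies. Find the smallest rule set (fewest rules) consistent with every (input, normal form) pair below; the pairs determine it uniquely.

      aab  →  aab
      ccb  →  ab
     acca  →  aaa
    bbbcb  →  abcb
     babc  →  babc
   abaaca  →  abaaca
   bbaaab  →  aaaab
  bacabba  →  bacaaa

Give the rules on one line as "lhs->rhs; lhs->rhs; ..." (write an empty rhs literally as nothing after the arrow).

  | aab
  | ccb => ab
  | acca => aaa
  | bbbcb => abcb

bb->a; cc->a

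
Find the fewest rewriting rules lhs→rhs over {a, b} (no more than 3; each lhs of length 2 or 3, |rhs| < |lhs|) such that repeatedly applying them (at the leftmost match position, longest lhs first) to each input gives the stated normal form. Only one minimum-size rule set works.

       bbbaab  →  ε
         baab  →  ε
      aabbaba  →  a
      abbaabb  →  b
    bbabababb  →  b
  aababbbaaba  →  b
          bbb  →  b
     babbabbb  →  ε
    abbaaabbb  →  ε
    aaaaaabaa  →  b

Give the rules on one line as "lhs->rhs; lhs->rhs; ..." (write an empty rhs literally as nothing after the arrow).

  | bbbaab => baab => bab => bb => ε
  | baab => bab => bb => ε
  | aabbaba => bbbaba => baba => bba => a
  | abbaabb => aaabb => babb => bbb => b

aa->b; ba->b; bb->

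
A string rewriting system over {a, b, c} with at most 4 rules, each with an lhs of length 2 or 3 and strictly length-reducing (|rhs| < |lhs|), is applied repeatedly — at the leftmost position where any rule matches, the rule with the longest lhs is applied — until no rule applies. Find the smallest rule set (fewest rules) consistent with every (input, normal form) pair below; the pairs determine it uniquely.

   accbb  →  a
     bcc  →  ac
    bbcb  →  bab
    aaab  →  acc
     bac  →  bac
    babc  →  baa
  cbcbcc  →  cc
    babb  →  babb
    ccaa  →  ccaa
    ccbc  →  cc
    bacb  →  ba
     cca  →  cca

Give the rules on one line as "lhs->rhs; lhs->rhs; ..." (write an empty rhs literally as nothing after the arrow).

  | accbb => acb => a
  | bcc => ac
  | bbcb => bab
  | aaab => acc

aab->cc; bc->a; cb->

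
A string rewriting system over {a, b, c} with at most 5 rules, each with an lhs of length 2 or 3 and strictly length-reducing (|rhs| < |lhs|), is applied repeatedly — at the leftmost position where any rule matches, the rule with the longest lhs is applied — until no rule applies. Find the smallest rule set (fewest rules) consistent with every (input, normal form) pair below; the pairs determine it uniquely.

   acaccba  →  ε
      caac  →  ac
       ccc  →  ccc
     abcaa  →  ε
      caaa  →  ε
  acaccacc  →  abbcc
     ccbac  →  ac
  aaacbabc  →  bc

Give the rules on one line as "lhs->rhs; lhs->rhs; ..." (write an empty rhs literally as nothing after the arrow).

aa->; ba->a; ca->b; cb->b

  | acaccba => abccba => abcba => abba => aba => aa => ε
  | caac => bac => ac
  | ccc
  | abcaa => abba => aba => aa => ε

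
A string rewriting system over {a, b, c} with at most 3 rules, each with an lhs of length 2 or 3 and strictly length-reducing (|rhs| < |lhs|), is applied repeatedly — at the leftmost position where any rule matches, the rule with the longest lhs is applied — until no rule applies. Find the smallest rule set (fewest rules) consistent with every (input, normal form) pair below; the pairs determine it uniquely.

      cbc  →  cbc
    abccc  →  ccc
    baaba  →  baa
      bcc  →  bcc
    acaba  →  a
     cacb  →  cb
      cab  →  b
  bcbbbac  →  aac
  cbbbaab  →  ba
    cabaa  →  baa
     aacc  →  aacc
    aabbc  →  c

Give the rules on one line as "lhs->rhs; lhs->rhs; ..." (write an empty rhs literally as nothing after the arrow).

  | cbc
  | abccc => ccc
  | baaba => baa
  | bcc

ab->; bb->a; ca->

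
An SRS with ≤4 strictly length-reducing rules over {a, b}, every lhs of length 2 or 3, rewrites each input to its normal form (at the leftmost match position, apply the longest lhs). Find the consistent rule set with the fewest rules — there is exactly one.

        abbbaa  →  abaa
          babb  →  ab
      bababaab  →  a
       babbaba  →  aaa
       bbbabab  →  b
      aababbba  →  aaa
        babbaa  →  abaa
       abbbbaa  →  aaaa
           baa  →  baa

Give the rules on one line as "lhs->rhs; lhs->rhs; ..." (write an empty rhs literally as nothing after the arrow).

aab->b; bab->a; bb->a; bbb->b

  | abbbaa => abaa
  | babb => ab
  | bababaab => aabaab => baab => bb => a
  | babbaba => ababa => aaa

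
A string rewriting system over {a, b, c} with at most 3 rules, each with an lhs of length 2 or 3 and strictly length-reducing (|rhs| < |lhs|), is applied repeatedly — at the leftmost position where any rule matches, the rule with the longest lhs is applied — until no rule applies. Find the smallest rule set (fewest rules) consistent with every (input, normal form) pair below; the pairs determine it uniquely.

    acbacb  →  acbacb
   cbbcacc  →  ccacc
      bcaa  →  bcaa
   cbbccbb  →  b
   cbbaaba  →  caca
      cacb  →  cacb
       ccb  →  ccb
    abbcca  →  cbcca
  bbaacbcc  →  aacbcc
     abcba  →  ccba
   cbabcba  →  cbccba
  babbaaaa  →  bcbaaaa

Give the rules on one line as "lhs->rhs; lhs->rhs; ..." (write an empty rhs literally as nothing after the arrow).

  | acbacb
  | cbbcacc => ccacc
  | bcaa
  | cbbccbb => cccbb => bbb => b

ab->c; bb->; ccc->b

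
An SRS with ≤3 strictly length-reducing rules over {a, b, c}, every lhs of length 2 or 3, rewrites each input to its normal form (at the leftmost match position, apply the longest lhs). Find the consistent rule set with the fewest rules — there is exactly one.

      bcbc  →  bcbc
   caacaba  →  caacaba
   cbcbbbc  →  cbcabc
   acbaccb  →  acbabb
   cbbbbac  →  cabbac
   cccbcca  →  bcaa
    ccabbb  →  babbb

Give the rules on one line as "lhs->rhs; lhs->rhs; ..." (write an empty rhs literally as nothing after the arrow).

cbb->ca; cc->b

  | bcbc
  | caacaba
  | cbcbbbc => cbcabc
  | acbaccb => acbabb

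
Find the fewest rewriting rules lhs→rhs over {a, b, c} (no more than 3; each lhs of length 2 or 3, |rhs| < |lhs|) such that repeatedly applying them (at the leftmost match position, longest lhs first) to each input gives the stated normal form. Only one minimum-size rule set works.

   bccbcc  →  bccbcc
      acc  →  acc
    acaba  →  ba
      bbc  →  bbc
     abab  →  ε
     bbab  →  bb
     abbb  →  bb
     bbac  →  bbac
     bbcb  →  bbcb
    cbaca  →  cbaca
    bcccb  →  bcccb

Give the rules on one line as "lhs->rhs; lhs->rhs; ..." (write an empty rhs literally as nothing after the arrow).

ab->; cab->bb

  | bccbcc
  | acc
  | acaba => abba => ba
  | bbc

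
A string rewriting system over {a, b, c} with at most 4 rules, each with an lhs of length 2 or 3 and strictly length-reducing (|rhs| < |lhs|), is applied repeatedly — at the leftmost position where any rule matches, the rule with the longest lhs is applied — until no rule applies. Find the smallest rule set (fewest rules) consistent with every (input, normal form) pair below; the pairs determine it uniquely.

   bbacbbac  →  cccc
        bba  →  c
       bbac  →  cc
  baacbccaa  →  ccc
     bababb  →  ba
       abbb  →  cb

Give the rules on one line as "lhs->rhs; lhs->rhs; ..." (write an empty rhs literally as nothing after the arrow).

aa->c; bb->a; bc->

  | bbacbbac => aacbbac => ccbbac => ccaac => cccc
  | bba => aa => c
  | bbac => aac => cc
  | baacbccaa => bccbccaa => cbccaa => ccaa => ccc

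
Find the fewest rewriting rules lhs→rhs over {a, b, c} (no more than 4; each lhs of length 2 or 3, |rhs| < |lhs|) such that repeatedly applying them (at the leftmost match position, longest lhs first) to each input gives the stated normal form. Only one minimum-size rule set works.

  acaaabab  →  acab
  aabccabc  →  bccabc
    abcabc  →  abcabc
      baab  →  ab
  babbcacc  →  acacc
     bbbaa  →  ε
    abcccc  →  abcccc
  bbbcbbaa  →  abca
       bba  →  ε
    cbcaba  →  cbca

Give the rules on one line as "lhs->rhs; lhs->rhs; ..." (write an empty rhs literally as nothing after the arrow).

aa->; ba->; bb->a

  | acaaabab => acabab => acab
  | aabccabc => bccabc
  | abcabc
  | baab => ab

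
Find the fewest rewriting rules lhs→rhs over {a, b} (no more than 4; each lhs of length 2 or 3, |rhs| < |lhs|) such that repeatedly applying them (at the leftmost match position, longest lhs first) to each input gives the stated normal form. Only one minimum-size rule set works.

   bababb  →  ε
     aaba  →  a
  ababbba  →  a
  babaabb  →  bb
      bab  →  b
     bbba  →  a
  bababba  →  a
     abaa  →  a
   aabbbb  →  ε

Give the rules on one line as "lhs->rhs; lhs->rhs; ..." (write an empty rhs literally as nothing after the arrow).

aab->; ab->; aba->; bbb->

  | bababb => bbb => ε
  | aaba => a
  | ababbba => bbba => a
  | babaabb => babb => bb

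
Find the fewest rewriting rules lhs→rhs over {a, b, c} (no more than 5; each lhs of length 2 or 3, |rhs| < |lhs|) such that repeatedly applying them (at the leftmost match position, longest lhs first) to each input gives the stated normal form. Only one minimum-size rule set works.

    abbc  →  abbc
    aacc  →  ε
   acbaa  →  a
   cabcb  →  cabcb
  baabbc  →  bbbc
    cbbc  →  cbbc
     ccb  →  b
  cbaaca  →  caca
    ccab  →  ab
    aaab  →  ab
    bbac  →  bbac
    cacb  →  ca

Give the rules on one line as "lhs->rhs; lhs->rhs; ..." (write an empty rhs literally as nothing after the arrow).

aa->; acb->a; cba->c; cc->

  | abbc
  | aacc => cc => ε
  | acbaa => aaa => a
  | cabcb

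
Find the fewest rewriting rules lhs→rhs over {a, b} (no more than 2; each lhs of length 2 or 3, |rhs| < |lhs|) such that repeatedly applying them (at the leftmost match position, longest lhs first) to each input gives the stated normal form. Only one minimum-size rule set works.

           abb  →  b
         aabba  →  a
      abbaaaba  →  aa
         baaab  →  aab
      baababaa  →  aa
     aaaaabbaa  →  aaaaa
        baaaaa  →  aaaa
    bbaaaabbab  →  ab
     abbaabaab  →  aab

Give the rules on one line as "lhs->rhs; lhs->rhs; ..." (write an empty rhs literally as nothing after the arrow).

  | abb => b
  | aabba => aba => a
  | abbaaaba => baaaba => aaba => aa
  | baaab => aab

abb->b; ba->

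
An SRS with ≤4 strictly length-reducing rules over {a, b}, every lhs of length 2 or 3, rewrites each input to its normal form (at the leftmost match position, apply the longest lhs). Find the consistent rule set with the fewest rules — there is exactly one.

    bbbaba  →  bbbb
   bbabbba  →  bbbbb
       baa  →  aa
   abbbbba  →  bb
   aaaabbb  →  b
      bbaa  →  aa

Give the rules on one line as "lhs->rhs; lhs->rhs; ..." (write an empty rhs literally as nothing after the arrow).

  | bbbaba => bbbba => bbbb
  | bbabbba => bbbbba => bbbbb
  | baa => aa
  | abbbbba => aabbba => bba => bb

aab->; abb->aa; ba->b; baa->aa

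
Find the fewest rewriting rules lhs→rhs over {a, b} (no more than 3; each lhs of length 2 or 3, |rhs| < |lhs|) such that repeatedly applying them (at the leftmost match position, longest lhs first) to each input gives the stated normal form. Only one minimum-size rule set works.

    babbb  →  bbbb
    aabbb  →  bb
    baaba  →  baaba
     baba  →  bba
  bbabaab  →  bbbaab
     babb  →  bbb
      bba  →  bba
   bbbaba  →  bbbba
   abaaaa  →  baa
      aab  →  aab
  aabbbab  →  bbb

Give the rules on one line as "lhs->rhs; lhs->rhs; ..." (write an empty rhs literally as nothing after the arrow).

aaa->ba; abb->aa; bab->bb

  | babbb => bbbb
  | aabbb => aaab => bab => bb
  | baaba
  | baba => bba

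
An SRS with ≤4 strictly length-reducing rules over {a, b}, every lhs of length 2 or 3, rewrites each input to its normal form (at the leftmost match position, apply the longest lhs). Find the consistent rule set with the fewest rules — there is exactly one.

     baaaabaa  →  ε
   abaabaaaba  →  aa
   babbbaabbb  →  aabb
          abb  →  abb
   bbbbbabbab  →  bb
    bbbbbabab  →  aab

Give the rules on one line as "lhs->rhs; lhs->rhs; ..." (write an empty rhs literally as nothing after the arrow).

  | baaaabaa => aaabaa => bbaa => ba => ε
  | abaabaaaba => aabaaaba => aaaaba => baba => aa
  | babbbaabbb => abbaabbb => ababbb => aabb
  | abb

aaa->b; ba->; bab->a; bbb->a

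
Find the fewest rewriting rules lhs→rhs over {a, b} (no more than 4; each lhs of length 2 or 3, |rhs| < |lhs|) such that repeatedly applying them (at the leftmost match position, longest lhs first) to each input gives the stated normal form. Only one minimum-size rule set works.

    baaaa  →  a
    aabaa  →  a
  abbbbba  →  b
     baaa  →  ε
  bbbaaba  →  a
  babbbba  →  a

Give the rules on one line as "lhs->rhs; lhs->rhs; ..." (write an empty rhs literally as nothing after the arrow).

aa->; ba->; bbb->a

  | baaaa => aaa => a
  | aabaa => baa => a
  | abbbbba => aabba => bba => b
  | baaa => aa => ε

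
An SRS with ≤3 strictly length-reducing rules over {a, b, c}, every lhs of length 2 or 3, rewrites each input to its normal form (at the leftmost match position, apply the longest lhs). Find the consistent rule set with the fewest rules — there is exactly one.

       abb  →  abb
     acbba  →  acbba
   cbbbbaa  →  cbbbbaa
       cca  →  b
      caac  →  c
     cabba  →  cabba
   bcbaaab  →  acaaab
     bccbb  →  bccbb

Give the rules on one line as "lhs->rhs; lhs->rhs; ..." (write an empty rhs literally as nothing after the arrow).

  | abb
  | acbba
  | cbbbbaa
  | cca => b

aac->; bcb->ac; cca->b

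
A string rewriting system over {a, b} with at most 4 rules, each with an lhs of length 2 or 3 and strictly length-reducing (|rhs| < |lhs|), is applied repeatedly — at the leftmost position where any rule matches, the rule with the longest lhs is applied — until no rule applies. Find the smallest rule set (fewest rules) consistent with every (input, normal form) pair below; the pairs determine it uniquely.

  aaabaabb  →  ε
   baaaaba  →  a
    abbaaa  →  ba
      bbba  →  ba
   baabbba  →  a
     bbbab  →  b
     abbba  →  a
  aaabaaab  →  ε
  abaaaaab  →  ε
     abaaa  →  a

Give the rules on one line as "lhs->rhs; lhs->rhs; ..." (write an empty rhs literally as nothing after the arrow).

  | aaabaabb => abaabb => aabb => bb => ε
  | baaaaba => baaba => bba => a
  | abbaaa => baaa => ba
  | bbba => ba

aa->; ab->; bb->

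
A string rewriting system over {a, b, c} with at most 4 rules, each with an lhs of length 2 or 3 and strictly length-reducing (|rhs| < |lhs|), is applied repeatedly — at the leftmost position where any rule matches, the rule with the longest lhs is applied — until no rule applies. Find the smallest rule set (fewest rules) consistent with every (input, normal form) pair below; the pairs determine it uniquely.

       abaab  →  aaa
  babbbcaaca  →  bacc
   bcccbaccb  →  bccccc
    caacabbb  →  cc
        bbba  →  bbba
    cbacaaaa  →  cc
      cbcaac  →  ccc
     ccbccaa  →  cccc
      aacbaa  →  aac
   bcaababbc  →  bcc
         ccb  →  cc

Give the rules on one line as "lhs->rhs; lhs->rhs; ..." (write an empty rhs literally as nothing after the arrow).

ab->a; ca->c; cb->c

  | abaab => aaab => aaa
  | babbbcaaca => babbcaaca => babcaaca => bacaaca => bacaca => bacca => bacc
  | bcccbaccb => bcccaccb => bcccccb => bccccc
  | caacabbb => cacabbb => ccabbb => ccbbb => ccbb => ccb => cc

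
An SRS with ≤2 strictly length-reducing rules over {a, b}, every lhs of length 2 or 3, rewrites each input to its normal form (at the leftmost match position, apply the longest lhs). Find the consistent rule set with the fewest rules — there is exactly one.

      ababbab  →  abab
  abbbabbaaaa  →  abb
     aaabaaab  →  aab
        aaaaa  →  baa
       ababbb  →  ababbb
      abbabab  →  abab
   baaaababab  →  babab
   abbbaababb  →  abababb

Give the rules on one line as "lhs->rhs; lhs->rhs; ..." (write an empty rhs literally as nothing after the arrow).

aaa->b; bba->

  | ababbab => abab
  | abbbabbaaaa => abbbaaaa => abaaa => abb
  | aaabaaab => bbaaab => aab
  | aaaaa => baa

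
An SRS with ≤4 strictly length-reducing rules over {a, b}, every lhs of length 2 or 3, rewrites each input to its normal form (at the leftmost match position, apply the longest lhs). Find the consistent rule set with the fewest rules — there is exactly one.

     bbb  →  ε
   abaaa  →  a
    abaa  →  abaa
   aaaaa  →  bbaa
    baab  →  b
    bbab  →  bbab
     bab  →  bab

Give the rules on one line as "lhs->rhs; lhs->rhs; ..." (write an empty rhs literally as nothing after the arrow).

  | bbb => ε
  | abaaa => abbb => a
  | abaa
  | aaaaa => bbaa

aaa->bb; aab->; bbb->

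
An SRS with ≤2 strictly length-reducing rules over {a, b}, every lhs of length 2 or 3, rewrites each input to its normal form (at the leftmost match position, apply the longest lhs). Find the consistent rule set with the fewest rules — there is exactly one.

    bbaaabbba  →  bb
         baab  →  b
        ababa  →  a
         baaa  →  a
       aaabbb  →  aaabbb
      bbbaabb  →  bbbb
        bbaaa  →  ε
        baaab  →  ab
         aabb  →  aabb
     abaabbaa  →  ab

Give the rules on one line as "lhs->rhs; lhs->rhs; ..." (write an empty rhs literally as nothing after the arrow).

  | bbaaabbba => babbba => bbba => bb
  | baab => b
  | ababa => aba => a
  | baaa => a

ba->; baa->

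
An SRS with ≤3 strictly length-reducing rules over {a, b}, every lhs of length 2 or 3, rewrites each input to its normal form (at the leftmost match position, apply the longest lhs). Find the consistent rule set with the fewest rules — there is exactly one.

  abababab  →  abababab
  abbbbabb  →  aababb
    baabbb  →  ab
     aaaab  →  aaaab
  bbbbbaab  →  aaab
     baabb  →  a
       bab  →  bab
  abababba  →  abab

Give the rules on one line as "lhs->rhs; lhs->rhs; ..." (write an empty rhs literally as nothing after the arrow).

  | abababab
  | abbbbabb => aababb
  | baabbb => bbbb => ab
  | aaaab

baa->b; bba->a; bbb->a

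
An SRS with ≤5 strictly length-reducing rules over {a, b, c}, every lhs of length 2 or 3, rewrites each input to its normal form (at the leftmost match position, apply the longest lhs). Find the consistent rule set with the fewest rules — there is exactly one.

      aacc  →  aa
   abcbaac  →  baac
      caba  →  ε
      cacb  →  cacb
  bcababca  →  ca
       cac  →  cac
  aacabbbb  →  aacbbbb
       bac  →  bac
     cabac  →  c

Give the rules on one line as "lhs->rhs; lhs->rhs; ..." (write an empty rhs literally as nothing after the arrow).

ab->b; aba->c; bc->; cc->

  | aacc => aa
  | abcbaac => bcbaac => baac
  | caba => cc => ε
  | cacb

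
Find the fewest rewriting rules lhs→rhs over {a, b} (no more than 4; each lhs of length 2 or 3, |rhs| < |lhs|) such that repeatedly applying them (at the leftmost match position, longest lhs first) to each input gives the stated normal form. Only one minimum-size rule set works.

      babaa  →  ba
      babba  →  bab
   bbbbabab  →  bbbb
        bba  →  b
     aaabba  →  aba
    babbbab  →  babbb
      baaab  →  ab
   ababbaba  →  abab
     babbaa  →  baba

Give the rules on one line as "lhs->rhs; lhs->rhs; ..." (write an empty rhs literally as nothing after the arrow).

  | babaa => ba
  | babba => bab
  | bbbbabab => bbbbab => bbbb
  | bba => b

aab->; baa->; bba->b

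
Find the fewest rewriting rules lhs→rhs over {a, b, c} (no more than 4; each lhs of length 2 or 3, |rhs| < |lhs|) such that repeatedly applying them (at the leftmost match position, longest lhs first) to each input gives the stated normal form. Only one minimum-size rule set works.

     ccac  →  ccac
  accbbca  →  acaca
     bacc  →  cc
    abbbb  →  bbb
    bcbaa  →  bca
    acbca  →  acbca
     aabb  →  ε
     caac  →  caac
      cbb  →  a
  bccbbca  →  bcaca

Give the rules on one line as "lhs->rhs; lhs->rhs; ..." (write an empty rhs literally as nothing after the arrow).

ab->; ba->; cbb->a

  | ccac
  | accbbca => acaca
  | bacc => cc
  | abbbb => bbb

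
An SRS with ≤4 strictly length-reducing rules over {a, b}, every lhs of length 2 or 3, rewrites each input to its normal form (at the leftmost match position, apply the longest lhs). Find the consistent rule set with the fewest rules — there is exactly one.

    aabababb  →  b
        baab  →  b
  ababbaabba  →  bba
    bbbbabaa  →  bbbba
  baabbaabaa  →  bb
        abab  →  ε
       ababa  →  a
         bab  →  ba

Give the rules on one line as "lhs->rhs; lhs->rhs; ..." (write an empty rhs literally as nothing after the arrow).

aa->; aab->; ab->a

  | aabababb => ababb => aabb => b
  | baab => b
  | ababbaabba => aabbaabba => baabba => bba
  | bbbbabaa => bbbbaaa => bbbba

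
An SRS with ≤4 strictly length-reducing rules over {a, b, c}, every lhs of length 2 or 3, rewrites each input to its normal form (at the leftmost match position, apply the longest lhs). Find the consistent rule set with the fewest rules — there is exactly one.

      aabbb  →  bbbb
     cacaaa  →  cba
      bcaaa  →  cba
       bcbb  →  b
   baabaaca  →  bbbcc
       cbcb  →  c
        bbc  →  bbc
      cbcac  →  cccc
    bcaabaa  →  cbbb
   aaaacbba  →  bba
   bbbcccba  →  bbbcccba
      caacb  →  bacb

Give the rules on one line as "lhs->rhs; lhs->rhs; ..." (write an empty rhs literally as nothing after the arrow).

aa->b; bca->cc; bcb->; ca->b

  | aabbb => bbbb
  | cacaaa => bcaaa => ccaa => cba
  | bcaaa => ccaa => cba
  | bcbb => b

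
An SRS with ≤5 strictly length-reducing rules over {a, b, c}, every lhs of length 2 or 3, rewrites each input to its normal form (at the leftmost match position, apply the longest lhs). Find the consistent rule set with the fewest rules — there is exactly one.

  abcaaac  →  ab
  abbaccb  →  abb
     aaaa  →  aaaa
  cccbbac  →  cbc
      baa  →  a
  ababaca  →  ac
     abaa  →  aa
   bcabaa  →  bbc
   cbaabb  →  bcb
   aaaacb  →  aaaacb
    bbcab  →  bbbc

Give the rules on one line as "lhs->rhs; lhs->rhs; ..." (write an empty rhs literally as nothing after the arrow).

  | abcaaac => abcaac => abcac => abcc => ab
  | abbaccb => abccb => abb
  | aaaa
  | cccbbac => cbbac => cbc

ba->; ca->c; cab->bc; cc->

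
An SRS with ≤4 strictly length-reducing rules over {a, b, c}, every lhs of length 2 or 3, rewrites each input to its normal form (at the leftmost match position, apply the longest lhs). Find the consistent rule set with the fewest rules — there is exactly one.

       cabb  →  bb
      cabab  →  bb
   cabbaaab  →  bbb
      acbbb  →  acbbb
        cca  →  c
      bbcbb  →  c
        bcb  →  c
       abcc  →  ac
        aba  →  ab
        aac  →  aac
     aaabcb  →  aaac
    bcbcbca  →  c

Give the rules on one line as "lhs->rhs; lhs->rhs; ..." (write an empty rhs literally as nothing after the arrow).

  | cabb => bb
  | cabab => bab => bb
  | cabbaaab => bbaaab => bbaab => bbab => bbb
  | acbbb

ba->b; bc->; bcb->c; ca->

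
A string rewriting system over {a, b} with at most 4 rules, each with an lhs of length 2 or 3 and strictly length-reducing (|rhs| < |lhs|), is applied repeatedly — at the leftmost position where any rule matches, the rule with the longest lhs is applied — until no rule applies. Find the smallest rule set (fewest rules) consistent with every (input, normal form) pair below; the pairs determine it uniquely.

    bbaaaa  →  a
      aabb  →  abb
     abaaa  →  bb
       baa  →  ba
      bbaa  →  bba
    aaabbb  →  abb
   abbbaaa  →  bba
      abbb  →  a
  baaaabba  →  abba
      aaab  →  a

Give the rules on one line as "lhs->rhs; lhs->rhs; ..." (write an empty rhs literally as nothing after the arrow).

  | bbaaaa => bbbba => aba => a
  | aabb => abb
  | abaaa => aaa => bb
  | baa => ba

aa->a; aaa->bb; aba->a; bbb->a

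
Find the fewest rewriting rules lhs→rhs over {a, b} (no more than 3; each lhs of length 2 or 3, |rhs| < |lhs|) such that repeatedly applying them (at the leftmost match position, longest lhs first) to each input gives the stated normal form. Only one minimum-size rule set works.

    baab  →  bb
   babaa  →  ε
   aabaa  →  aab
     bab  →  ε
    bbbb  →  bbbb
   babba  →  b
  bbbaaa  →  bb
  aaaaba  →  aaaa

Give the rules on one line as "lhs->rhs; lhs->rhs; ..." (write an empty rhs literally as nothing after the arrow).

  | baab => bb
  | babaa => baaa => ba => ε
  | aabaa => aab
  | bab => ba => ε

ba->; baa->b; bab->ba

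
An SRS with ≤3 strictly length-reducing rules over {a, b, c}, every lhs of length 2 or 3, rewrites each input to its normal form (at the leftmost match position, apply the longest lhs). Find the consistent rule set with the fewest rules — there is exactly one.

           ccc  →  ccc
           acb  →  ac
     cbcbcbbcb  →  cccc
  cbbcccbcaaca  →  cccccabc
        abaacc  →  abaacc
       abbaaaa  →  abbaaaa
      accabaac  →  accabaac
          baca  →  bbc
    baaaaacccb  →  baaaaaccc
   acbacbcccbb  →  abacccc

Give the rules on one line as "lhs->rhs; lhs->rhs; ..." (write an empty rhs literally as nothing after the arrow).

  | ccc
  | acb => ac
  | cbcbcbbcb => ccbcbbcb => cccbbcb => cccbcb => ccccb => cccc
  | cbbcccbcaaca => cbcccbcaaca => ccccbcaaca => cccccaaca => cccccabc

aca->bc; cb->c; cba->ba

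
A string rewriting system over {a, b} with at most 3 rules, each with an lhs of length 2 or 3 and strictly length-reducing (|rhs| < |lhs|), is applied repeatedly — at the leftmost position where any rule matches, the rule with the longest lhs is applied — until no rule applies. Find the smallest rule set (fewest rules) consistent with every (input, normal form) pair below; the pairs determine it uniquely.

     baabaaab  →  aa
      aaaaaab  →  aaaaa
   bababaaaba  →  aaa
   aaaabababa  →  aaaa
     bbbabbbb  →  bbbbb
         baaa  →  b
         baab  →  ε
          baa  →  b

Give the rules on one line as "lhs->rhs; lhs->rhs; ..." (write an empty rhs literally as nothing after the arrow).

ab->; ba->b; bab->

  | baabaaab => babaaab => aaab => aa
  | aaaaaab => aaaaa
  | bababaaaba => abaaaba => aaaba => aaa
  | aaaabababa => aaaababa => aaaaba => aaaa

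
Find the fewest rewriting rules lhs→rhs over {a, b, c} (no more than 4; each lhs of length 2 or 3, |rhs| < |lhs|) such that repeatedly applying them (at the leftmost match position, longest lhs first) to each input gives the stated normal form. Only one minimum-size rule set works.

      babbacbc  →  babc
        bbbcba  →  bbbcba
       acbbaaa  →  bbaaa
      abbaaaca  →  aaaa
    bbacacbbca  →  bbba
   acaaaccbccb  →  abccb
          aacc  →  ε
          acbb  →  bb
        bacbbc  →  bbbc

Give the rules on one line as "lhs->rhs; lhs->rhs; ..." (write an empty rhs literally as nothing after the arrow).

abb->a; ac->; bca->a

  | babbacbc => baacbc => babc
  | bbbcba
  | acbbaaa => bbaaa
  | abbaaaca => aaaaca => aaaa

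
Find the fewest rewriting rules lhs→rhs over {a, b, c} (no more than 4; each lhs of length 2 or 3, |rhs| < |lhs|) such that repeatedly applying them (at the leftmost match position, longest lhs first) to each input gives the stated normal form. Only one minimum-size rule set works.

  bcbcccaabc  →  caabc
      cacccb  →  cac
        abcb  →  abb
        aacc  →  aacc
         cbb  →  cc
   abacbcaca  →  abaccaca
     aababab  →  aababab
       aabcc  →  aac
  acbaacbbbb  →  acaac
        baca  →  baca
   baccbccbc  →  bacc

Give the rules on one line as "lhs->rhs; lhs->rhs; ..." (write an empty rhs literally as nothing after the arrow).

acb->ac; bcc->c; cb->b; cbb->cc

  | bcbcccaabc => bbcccaabc => bccaabc => caabc
  | cacccb => caccb => cacb => cac
  | abcb => abb
  | aacc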